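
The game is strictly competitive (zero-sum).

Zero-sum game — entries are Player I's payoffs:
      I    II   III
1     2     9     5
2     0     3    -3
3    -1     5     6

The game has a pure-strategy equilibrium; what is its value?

Row minima: 2, -3, -1 → Player I's maximin is 2.
Column maxima: 2, 9, 6 → Player II's minimax is 2.
They coincide at (1, I), so the value is 2.

2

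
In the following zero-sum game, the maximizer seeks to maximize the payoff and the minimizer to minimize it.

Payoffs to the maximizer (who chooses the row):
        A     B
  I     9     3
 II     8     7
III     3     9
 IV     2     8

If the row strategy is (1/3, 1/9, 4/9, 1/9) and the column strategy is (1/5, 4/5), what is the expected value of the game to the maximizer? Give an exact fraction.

Against (1/5, 4/5), each row's expected payoff is I: 21/5; II: 36/5; III: 39/5; IV: 34/5.
Taking the (1/3, 1/9, 4/9, 1/9)-weighted average: (1/3)·(21/5) + (1/9)·(36/5) + (4/9)·(39/5) + (1/9)·(34/5) = 289/45.

289/45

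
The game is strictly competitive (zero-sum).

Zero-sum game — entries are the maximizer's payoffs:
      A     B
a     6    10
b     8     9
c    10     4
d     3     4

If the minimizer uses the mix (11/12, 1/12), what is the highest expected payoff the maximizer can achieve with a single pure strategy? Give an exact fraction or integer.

a: (6)·(11/12) + (10)·(1/12) = 19/3.
b: (8)·(11/12) + (9)·(1/12) = 97/12.
c: (10)·(11/12) + (4)·(1/12) = 19/2.
d: (3)·(11/12) + (4)·(1/12) = 37/12.
The best pure response is c with expected payoff 19/2.

19/2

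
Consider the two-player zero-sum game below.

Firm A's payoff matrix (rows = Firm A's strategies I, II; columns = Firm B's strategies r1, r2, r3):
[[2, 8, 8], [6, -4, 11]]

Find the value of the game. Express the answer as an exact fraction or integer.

7/2

Column r3 is strictly dominated by r1 for Firm B (it gives Firm A more in every row).
The remaining 2×2 game on (I, II) × (r1, r2) has no saddle point. Let Firm A play I with probability p; indifference gives 2p + 6(1−p) = 8p − 4(1−p), so p = 5/8.
Similarly Firm B's optimal q on r1 is 3/4, and the value is 2·(3/4) + (8)·(1/4) = 7/2.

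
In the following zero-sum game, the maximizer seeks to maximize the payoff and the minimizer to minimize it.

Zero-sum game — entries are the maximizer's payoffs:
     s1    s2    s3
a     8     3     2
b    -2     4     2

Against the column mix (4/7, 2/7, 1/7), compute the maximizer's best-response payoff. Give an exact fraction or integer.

a: (8)·(4/7) + (3)·(2/7) + (2)·(1/7) = 40/7.
b: (-2)·(4/7) + (4)·(2/7) + (2)·(1/7) = 2/7.
The best pure response is a with expected payoff 40/7.

40/7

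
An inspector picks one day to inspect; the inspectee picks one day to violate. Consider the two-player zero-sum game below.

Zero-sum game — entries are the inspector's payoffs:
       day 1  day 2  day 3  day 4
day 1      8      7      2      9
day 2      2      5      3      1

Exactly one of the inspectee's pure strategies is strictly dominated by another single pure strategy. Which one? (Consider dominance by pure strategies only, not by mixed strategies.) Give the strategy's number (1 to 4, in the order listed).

The inspectee prefers columns that give the inspector less. Compare day 2 with day 3: 2 < 7, 3 < 5.
So day 3 strictly dominates day 2 for the inspectee; day 2 is strictly dominated.

2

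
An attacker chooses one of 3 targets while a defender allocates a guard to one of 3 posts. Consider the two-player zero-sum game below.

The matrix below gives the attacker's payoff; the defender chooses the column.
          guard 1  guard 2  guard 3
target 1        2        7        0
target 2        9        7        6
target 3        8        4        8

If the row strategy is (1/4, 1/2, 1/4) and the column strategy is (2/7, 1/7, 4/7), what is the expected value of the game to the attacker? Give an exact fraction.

Against (2/7, 1/7, 4/7), each row's expected payoff is target 1: 11/7; target 2: 7; target 3: 52/7.
Taking the (1/4, 1/2, 1/4)-weighted average: (1/4)·(11/7) + (1/2)·(7) + (1/4)·(52/7) = 23/4.

23/4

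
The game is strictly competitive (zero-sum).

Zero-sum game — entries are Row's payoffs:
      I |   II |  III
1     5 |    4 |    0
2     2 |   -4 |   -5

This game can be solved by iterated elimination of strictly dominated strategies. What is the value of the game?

Row 2 is strictly dominated by row 1 (5>2, 4>-4, 0>-5); eliminate 2.
Column II is strictly dominated by III for Column (0<4); eliminate II.
Column I is strictly dominated by III for Column (0<5); eliminate I.
Only (1, III) remains, with payoff 0.

0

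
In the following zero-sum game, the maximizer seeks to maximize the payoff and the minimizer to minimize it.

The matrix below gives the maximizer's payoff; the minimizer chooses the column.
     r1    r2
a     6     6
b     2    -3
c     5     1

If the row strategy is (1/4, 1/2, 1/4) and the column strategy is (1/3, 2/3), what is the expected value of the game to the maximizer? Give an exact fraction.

Against (1/3, 2/3), each row's expected payoff is a: 6; b: -4/3; c: 7/3.
Taking the (1/4, 1/2, 1/4)-weighted average: (1/4)·(6) + (1/2)·(-4/3) + (1/4)·(7/3) = 17/12.

17/12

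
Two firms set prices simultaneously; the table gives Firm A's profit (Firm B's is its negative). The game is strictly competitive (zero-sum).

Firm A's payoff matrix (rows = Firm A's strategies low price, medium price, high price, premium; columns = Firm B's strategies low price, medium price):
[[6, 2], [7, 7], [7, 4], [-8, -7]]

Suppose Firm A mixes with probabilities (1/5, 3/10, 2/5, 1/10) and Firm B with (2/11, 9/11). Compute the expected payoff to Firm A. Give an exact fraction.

206/55

Against (2/11, 9/11), each row's expected payoff is low price: 30/11; medium price: 7; high price: 50/11; premium: -79/11.
Taking the (1/5, 3/10, 2/5, 1/10)-weighted average: (1/5)·(30/11) + (3/10)·(7) + (2/5)·(50/11) + (1/10)·(-79/11) = 206/55.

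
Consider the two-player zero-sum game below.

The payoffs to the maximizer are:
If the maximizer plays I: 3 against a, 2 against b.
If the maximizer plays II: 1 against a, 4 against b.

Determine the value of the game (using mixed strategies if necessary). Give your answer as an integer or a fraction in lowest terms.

5/2

Row minima are 2 and 1, so the maximizer's maximin is 2; column maxima are 3 and 4, so the minimizer's minimax is 3. These differ, so the equilibrium is in mixed strategies.
Let the maximizer play I with probability p. The minimizer is indifferent when 3p + (1−p) = 2p + 4(1−p), giving p = 3/4.
Let the minimizer play a with probability q. The maximizer is indifferent when 3q + 2(1−q) = q + 4(1−q), giving q = 1/2.
The value is 3·(1/2) + (2)·(1/2) = 5/2.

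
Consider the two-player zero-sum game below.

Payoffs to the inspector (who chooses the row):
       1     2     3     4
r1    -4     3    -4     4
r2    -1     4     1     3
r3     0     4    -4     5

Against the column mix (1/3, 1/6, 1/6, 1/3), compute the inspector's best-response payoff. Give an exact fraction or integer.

r1: (-4)·(1/3) + (3)·(1/6) + (-4)·(1/6) + (4)·(1/3) = -1/6.
r2: (-1)·(1/3) + (4)·(1/6) + (1)·(1/6) + (3)·(1/3) = 3/2.
r3: (0)·(1/3) + (4)·(1/6) + (-4)·(1/6) + (5)·(1/3) = 5/3.
The best pure response is r3 with expected payoff 5/3.

5/3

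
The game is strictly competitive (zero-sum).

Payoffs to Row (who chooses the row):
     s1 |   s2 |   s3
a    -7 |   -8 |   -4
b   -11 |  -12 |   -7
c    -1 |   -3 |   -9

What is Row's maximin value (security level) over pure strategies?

-8

The worst-case payoff for each row is a: -8, b: -12, c: -9.
The best of these is -8.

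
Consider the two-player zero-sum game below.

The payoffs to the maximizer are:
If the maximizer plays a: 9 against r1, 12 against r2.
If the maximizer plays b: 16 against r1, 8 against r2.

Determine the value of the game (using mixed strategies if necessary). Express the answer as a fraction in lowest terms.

120/11

Row minima are 9 and 8, so the maximizer's maximin is 9; column maxima are 16 and 12, so the minimizer's minimax is 12. These differ, so the equilibrium is in mixed strategies.
Let the maximizer play a with probability p. The minimizer is indifferent when 9p + 16(1−p) = 12p + 8(1−p), giving p = 8/11.
Let the minimizer play r1 with probability q. The maximizer is indifferent when 9q + 12(1−q) = 16q + 8(1−q), giving q = 4/11.
The value is 9·(4/11) + (12)·(7/11) = 120/11.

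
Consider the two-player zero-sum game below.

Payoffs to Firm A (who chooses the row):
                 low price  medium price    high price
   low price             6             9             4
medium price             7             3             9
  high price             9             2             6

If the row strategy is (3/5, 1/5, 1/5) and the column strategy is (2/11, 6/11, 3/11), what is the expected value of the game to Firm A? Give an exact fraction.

31/5

Against (2/11, 6/11, 3/11), each row's expected payoff is low price: 78/11; medium price: 59/11; high price: 48/11.
Taking the (3/5, 1/5, 1/5)-weighted average: (3/5)·(78/11) + (1/5)·(59/11) + (1/5)·(48/11) = 31/5.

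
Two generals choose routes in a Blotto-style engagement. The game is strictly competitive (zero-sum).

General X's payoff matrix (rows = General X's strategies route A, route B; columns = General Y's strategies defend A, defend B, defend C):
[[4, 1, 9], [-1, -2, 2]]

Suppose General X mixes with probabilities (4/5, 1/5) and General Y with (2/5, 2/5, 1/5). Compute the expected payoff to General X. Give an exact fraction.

Against (2/5, 2/5, 1/5), each row's expected payoff is route A: 19/5; route B: -4/5.
Taking the (4/5, 1/5)-weighted average: (4/5)·(19/5) + (1/5)·(-4/5) = 72/25.

72/25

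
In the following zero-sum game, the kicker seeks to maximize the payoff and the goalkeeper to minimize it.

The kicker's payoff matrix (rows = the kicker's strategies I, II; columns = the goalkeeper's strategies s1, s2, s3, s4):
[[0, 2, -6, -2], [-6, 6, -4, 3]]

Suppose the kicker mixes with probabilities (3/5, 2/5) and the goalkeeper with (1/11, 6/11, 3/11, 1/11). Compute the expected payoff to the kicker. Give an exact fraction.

18/55

Against (1/11, 6/11, 3/11, 1/11), each row's expected payoff is I: -8/11; II: 21/11.
Taking the (3/5, 2/5)-weighted average: (3/5)·(-8/11) + (2/5)·(21/11) = 18/55.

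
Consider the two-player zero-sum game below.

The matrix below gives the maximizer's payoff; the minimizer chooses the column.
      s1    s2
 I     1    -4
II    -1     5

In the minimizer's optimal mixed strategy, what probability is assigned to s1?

Row minima are -4 and -1, so the maximizer's maximin is -1; column maxima are 1 and 5, so the minimizer's minimax is 1. These differ, so the equilibrium is in mixed strategies.
Let the minimizer play s1 with probability q. The maximizer is indifferent when q − 4(1−q) = −q + 5(1−q), giving q = 9/11.

9/11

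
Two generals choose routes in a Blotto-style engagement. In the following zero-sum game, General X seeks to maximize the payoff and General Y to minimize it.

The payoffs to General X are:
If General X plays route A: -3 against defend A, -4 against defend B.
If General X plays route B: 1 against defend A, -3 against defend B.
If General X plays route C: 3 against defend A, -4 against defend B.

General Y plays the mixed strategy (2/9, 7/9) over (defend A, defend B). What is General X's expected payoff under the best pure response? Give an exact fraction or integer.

-19/9

route A: (-3)·(2/9) + (-4)·(7/9) = -34/9.
route B: (1)·(2/9) + (-3)·(7/9) = -19/9.
route C: (3)·(2/9) + (-4)·(7/9) = -22/9.
The best pure response is route B with expected payoff -19/9.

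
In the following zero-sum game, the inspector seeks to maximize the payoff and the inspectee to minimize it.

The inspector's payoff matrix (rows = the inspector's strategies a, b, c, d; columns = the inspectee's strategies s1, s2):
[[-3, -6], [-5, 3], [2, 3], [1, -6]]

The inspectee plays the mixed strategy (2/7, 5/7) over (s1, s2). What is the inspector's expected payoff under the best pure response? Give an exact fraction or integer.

a: (-3)·(2/7) + (-6)·(5/7) = -36/7.
b: (-5)·(2/7) + (3)·(5/7) = 5/7.
c: (2)·(2/7) + (3)·(5/7) = 19/7.
d: (1)·(2/7) + (-6)·(5/7) = -4.
The best pure response is c with expected payoff 19/7.

19/7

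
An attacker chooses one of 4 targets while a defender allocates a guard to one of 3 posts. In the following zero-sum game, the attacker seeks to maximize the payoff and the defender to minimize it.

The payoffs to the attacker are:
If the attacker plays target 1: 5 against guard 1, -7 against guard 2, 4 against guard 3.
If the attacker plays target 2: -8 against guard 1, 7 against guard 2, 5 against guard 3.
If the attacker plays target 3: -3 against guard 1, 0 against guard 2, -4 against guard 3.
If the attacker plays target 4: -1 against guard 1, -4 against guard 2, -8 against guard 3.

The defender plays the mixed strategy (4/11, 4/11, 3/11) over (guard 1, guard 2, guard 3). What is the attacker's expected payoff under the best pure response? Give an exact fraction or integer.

1

target 1: (5)·(4/11) + (-7)·(4/11) + (4)·(3/11) = 4/11.
target 2: (-8)·(4/11) + (7)·(4/11) + (5)·(3/11) = 1.
target 3: (-3)·(4/11) + (0)·(4/11) + (-4)·(3/11) = -24/11.
target 4: (-1)·(4/11) + (-4)·(4/11) + (-8)·(3/11) = -4.
The best pure response is target 2 with expected payoff 1.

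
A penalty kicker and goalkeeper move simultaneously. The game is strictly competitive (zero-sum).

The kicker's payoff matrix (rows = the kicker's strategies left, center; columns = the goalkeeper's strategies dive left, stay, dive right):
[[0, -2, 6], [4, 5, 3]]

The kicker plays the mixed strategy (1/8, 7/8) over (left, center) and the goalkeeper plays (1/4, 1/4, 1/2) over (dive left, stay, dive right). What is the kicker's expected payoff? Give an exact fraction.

Against (1/4, 1/4, 1/2), each row's expected payoff is left: 5/2; center: 15/4.
Taking the (1/8, 7/8)-weighted average: (1/8)·(5/2) + (7/8)·(15/4) = 115/32.

115/32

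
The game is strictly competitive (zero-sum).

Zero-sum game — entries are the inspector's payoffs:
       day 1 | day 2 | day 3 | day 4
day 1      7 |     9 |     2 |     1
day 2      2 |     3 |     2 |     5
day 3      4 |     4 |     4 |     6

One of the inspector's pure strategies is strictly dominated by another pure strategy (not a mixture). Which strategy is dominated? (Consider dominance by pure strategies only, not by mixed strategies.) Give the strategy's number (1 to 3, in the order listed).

Compare day 2 with day 3: 4 > 2, 4 > 3, 4 > 2, 6 > 5.
So day 3 strictly dominates day 2 for the inspector; day 2 is strictly dominated.

2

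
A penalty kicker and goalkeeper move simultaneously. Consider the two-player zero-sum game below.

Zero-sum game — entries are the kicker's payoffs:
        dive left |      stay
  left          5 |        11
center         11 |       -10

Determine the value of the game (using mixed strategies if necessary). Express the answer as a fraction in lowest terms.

19/3

Row minima are 5 and -10, so the kicker's maximin is 5; column maxima are 11 and 11, so the goalkeeper's minimax is 11. These differ, so the equilibrium is in mixed strategies.
Let the kicker play left with probability p. The goalkeeper is indifferent when 5p + 11(1−p) = 11p − 10(1−p), giving p = 7/9.
Let the goalkeeper play dive left with probability q. The kicker is indifferent when 5q + 11(1−q) = 11q − 10(1−q), giving q = 7/9.
The value is 5·(7/9) + (11)·(2/9) = 19/3.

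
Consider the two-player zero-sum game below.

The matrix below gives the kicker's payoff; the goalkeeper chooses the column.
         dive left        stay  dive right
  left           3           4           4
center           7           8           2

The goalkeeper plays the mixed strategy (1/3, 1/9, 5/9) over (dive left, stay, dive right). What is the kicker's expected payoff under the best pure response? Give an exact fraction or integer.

left: (3)·(1/3) + (4)·(1/9) + (4)·(5/9) = 11/3.
center: (7)·(1/3) + (8)·(1/9) + (2)·(5/9) = 13/3.
The best pure response is center with expected payoff 13/3.

13/3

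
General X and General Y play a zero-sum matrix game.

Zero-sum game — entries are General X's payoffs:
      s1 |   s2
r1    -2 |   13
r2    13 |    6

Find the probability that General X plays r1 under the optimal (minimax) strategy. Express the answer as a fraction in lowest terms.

7/22

Row minima are -2 and 6, so General X's maximin is 6; column maxima are 13 and 13, so General Y's minimax is 13. These differ, so the equilibrium is in mixed strategies.
Let General X play r1 with probability p. General Y is indifferent when −2p + 13(1−p) = 13p + 6(1−p), giving p = 7/22.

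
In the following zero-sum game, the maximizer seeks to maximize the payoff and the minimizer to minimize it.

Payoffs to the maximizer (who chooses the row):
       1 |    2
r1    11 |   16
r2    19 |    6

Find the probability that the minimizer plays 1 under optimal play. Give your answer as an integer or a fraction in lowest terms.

5/9

Row minima are 11 and 6, so the maximizer's maximin is 11; column maxima are 19 and 16, so the minimizer's minimax is 16. These differ, so the equilibrium is in mixed strategies.
Let the minimizer play 1 with probability q. The maximizer is indifferent when 11q + 16(1−q) = 19q + 6(1−q), giving q = 5/9.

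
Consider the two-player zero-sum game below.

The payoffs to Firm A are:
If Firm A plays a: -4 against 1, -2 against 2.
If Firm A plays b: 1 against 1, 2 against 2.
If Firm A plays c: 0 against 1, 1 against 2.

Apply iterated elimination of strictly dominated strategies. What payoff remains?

Column 2 is strictly dominated by 1 for Firm B (-4<-2, 1<2, 0<1); eliminate 2.
Row c is strictly dominated by row b (1>0); eliminate c.
Row a is strictly dominated by row b (1>-4); eliminate a.
Only (b, 1) remains, with payoff 1.

1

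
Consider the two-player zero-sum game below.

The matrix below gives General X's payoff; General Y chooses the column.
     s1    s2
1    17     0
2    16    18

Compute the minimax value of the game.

306/19

Row minima are 0 and 16, so General X's maximin is 16; column maxima are 17 and 18, so General Y's minimax is 17. These differ, so the equilibrium is in mixed strategies.
Let General X play 1 with probability p. General Y is indifferent when 17p + 16(1−p) = 18(1−p), giving p = 2/19.
Let General Y play s1 with probability q. General X is indifferent when 17q = 16q + 18(1−q), giving q = 18/19.
The value is 17·(18/19) + (0)·(1/19) = 306/19.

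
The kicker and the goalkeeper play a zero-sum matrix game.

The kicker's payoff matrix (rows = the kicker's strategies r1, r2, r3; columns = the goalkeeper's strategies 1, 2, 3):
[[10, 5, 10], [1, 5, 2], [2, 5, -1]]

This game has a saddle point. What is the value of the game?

Row minima: 5, 1, -1 → the kicker's maximin is 5.
Column maxima: 10, 5, 10 → the goalkeeper's minimax is 5.
They coincide at (r1, 2), so the value is 5.

5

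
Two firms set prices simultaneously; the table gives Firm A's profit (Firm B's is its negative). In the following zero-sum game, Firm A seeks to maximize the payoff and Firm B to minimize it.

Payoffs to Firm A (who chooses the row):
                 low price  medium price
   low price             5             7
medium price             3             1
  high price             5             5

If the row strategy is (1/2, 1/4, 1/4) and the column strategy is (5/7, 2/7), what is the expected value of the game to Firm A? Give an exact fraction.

Against (5/7, 2/7), each row's expected payoff is low price: 39/7; medium price: 17/7; high price: 5.
Taking the (1/2, 1/4, 1/4)-weighted average: (1/2)·(39/7) + (1/4)·(17/7) + (1/4)·(5) = 65/14.

65/14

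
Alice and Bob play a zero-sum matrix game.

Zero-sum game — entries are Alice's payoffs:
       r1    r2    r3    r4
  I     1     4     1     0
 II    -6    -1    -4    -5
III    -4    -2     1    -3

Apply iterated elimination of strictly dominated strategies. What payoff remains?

0

Column r3 is strictly dominated by r4 for Bob (0<1, -5<-4, -3<1); eliminate r3.
Column r2 is strictly dominated by r1 for Bob (1<4, -6<-1, -4<-2); eliminate r2.
Row III is strictly dominated by row I (1>-4, 0>-3); eliminate III.
Row II is strictly dominated by row I (1>-6, 0>-5); eliminate II.
Column r1 is strictly dominated by r4 for Bob (0<1); eliminate r1.
Only (I, r4) remains, with payoff 0.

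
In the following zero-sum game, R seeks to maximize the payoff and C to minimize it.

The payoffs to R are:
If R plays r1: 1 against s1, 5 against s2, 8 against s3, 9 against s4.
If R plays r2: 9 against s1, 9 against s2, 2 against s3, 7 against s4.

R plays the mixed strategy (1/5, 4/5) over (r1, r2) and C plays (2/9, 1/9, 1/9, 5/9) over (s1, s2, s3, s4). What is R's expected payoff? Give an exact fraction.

Against (2/9, 1/9, 1/9, 5/9), each row's expected payoff is r1: 20/3; r2: 64/9.
Taking the (1/5, 4/5)-weighted average: (1/5)·(20/3) + (4/5)·(64/9) = 316/45.

316/45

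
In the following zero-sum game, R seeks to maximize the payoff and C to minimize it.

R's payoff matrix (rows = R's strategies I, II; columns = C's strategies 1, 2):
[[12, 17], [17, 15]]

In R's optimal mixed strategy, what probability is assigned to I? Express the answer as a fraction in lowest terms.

Row minima are 12 and 15, so R's maximin is 15; column maxima are 17 and 17, so C's minimax is 17. These differ, so the equilibrium is in mixed strategies.
Let R play I with probability p. C is indifferent when 12p + 17(1−p) = 17p + 15(1−p), giving p = 2/7.

2/7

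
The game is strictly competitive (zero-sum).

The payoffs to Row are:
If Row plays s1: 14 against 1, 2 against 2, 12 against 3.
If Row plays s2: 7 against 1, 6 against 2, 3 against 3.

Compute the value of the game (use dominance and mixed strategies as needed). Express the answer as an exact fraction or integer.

66/13

Column 1 is strictly dominated by 3 for Column (it gives Row more in every row).
The remaining 2×2 game on (s1, s2) × (2, 3) has no saddle point. Let Row play s1 with probability p; indifference gives 2p + 6(1−p) = 12p + 3(1−p), so p = 3/13.
Similarly Column's optimal q on 2 is 9/13, and the value is 2·(9/13) + (12)·(4/13) = 66/13.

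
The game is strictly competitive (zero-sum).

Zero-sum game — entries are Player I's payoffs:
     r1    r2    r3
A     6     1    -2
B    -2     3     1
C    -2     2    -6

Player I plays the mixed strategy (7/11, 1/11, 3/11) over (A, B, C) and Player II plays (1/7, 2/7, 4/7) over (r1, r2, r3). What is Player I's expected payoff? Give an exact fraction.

-58/77

Against (1/7, 2/7, 4/7), each row's expected payoff is A: 0; B: 8/7; C: -22/7.
Taking the (7/11, 1/11, 3/11)-weighted average: (7/11)·(0) + (1/11)·(8/7) + (3/11)·(-22/7) = -58/77.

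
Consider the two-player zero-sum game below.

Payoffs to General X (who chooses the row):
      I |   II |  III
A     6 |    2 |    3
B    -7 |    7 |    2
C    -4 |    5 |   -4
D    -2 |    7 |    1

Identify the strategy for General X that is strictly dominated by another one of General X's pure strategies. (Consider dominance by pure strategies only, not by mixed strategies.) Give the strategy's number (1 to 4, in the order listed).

Compare C with D: -2 > -4, 7 > 5, 1 > -4.
So D strictly dominates C for General X; C is strictly dominated.

3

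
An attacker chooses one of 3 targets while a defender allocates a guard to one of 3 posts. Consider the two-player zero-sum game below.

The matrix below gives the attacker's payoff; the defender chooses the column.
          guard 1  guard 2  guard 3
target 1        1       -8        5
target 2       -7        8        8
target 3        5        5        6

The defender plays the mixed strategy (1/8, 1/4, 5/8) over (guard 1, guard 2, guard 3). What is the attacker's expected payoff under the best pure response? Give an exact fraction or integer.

target 1: (1)·(1/8) + (-8)·(1/4) + (5)·(5/8) = 5/4.
target 2: (-7)·(1/8) + (8)·(1/4) + (8)·(5/8) = 49/8.
target 3: (5)·(1/8) + (5)·(1/4) + (6)·(5/8) = 45/8.
The best pure response is target 2 with expected payoff 49/8.

49/8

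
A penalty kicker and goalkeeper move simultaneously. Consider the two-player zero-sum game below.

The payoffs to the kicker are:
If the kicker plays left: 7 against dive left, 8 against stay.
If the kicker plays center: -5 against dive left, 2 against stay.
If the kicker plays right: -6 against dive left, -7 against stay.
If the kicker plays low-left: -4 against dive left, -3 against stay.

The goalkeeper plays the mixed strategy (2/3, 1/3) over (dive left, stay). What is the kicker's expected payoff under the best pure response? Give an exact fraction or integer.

left: (7)·(2/3) + (8)·(1/3) = 22/3.
center: (-5)·(2/3) + (2)·(1/3) = -8/3.
right: (-6)·(2/3) + (-7)·(1/3) = -19/3.
low-left: (-4)·(2/3) + (-3)·(1/3) = -11/3.
The best pure response is left with expected payoff 22/3.

22/3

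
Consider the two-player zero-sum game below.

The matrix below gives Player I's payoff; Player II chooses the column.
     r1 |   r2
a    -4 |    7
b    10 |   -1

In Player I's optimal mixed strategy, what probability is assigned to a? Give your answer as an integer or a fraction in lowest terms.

1/2

Row minima are -4 and -1, so Player I's maximin is -1; column maxima are 10 and 7, so Player II's minimax is 7. These differ, so the equilibrium is in mixed strategies.
Let Player I play a with probability p. Player II is indifferent when −4p + 10(1−p) = 7p − (1−p), giving p = 1/2.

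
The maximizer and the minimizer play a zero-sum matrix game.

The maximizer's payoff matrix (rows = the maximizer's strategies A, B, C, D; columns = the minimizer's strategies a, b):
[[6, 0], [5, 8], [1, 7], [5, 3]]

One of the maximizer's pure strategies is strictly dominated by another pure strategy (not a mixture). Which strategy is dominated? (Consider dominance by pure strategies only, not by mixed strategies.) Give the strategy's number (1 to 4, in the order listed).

3

Compare C with B: 5 > 1, 8 > 7.
So B strictly dominates C for the maximizer; C is strictly dominated.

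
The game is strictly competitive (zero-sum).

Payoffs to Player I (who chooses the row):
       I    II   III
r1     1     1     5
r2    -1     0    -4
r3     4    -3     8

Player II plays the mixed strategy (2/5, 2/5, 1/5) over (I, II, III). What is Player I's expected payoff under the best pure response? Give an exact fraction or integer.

r1: (1)·(2/5) + (1)·(2/5) + (5)·(1/5) = 9/5.
r2: (-1)·(2/5) + (0)·(2/5) + (-4)·(1/5) = -6/5.
r3: (4)·(2/5) + (-3)·(2/5) + (8)·(1/5) = 2.
The best pure response is r3 with expected payoff 2.

2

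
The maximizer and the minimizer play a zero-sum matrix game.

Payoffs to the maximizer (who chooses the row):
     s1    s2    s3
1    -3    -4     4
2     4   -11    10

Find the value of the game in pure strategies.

Row minima: -4, -11 → the maximizer's maximin is -4.
Column maxima: 4, -4, 10 → the minimizer's minimax is -4.
They coincide at (1, s2), so the value is -4.

-4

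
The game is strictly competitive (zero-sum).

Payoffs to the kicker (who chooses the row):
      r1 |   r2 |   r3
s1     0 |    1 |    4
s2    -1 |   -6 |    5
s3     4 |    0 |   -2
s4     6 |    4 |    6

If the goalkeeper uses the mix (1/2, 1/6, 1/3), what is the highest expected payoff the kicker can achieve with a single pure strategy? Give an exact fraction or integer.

17/3

s1: (0)·(1/2) + (1)·(1/6) + (4)·(1/3) = 3/2.
s2: (-1)·(1/2) + (-6)·(1/6) + (5)·(1/3) = 1/6.
s3: (4)·(1/2) + (0)·(1/6) + (-2)·(1/3) = 4/3.
s4: (6)·(1/2) + (4)·(1/6) + (6)·(1/3) = 17/3.
The best pure response is s4 with expected payoff 17/3.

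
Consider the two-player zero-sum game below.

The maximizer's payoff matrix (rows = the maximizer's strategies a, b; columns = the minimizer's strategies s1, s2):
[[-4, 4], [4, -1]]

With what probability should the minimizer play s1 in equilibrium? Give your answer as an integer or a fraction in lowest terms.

5/13

Row minima are -4 and -1, so the maximizer's maximin is -1; column maxima are 4 and 4, so the minimizer's minimax is 4. These differ, so the equilibrium is in mixed strategies.
Let the minimizer play s1 with probability q. The maximizer is indifferent when −4q + 4(1−q) = 4q − (1−q), giving q = 5/13.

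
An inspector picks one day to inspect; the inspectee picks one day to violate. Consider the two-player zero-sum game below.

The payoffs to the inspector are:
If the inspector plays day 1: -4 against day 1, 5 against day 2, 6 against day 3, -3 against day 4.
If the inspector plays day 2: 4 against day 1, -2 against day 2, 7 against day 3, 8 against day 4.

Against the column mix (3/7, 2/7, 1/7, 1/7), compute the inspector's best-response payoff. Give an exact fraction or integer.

day 1: (-4)·(3/7) + (5)·(2/7) + (6)·(1/7) + (-3)·(1/7) = 1/7.
day 2: (4)·(3/7) + (-2)·(2/7) + (7)·(1/7) + (8)·(1/7) = 23/7.
The best pure response is day 2 with expected payoff 23/7.

23/7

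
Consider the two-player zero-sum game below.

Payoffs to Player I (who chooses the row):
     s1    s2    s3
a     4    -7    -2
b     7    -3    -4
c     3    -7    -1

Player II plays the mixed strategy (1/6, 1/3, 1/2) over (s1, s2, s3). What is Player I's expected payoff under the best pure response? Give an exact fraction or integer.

-11/6

a: (4)·(1/6) + (-7)·(1/3) + (-2)·(1/2) = -8/3.
b: (7)·(1/6) + (-3)·(1/3) + (-4)·(1/2) = -11/6.
c: (3)·(1/6) + (-7)·(1/3) + (-1)·(1/2) = -7/3.
The best pure response is b with expected payoff -11/6.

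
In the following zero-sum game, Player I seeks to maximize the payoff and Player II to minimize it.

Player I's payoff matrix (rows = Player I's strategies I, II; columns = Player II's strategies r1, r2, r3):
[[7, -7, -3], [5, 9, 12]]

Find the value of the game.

Column r3 is strictly dominated by r2 for Player II (it gives Player I more in every row).
The remaining 2×2 game on (I, II) × (r1, r2) has no saddle point. Let Player I play I with probability p; indifference gives 7p + 5(1−p) = −7p + 9(1−p), so p = 2/9.
Similarly Player II's optimal q on r1 is 8/9, and the value is 7·(8/9) + (-7)·(1/9) = 49/9.

49/9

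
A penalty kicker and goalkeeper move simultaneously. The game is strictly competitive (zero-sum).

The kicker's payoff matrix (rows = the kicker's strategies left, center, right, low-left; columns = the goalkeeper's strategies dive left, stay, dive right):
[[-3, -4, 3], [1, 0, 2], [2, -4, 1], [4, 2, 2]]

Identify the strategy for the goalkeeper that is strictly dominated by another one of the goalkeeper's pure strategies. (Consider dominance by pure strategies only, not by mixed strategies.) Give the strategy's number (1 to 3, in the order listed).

1

The goalkeeper prefers columns that give the kicker less. Compare dive left with stay: -4 < -3, 0 < 1, -4 < 2, 2 < 4.
So stay strictly dominates dive left for the goalkeeper; dive left is strictly dominated.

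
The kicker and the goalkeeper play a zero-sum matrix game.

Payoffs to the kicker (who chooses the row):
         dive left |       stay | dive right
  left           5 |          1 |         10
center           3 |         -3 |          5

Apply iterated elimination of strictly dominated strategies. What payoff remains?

Column dive right is strictly dominated by dive left for the goalkeeper (5<10, 3<5); eliminate dive right.
Row center is strictly dominated by row left (5>3, 1>-3); eliminate center.
Column dive left is strictly dominated by stay for the goalkeeper (1<5); eliminate dive left.
Only (left, stay) remains, with payoff 1.

1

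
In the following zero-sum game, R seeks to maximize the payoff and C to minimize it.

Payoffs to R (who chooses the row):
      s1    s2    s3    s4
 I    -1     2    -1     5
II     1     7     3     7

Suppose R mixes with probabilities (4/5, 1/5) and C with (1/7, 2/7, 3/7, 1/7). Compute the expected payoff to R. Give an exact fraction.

51/35

Against (1/7, 2/7, 3/7, 1/7), each row's expected payoff is I: 5/7; II: 31/7.
Taking the (4/5, 1/5)-weighted average: (4/5)·(5/7) + (1/5)·(31/7) = 51/35.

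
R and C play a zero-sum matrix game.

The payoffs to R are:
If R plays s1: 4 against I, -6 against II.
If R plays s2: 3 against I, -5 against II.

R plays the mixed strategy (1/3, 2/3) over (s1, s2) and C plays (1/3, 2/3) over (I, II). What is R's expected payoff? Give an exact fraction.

Against (1/3, 2/3), each row's expected payoff is s1: -8/3; s2: -7/3.
Taking the (1/3, 2/3)-weighted average: (1/3)·(-8/3) + (2/3)·(-7/3) = -22/9.

-22/9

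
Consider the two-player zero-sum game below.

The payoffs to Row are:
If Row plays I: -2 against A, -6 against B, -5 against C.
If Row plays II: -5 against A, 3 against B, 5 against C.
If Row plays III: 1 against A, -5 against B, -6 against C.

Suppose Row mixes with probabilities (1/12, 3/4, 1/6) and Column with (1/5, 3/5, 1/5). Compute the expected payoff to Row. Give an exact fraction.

4/15

Against (1/5, 3/5, 1/5), each row's expected payoff is I: -5; II: 9/5; III: -4.
Taking the (1/12, 3/4, 1/6)-weighted average: (1/12)·(-5) + (3/4)·(9/5) + (1/6)·(-4) = 4/15.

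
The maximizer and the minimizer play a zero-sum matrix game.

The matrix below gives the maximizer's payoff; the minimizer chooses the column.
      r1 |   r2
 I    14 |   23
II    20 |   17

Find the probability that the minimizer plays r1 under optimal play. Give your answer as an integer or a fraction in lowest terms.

Row minima are 14 and 17, so the maximizer's maximin is 17; column maxima are 20 and 23, so the minimizer's minimax is 20. These differ, so the equilibrium is in mixed strategies.
Let the minimizer play r1 with probability q. The maximizer is indifferent when 14q + 23(1−q) = 20q + 17(1−q), giving q = 1/2.

1/2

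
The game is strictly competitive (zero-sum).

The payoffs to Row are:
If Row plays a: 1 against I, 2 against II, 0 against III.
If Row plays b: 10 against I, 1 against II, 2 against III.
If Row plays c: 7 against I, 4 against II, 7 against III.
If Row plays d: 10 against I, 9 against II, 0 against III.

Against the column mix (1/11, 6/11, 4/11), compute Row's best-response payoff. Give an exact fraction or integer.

a: (1)·(1/11) + (2)·(6/11) + (0)·(4/11) = 13/11.
b: (10)·(1/11) + (1)·(6/11) + (2)·(4/11) = 24/11.
c: (7)·(1/11) + (4)·(6/11) + (7)·(4/11) = 59/11.
d: (10)·(1/11) + (9)·(6/11) + (0)·(4/11) = 64/11.
The best pure response is d with expected payoff 64/11.

64/11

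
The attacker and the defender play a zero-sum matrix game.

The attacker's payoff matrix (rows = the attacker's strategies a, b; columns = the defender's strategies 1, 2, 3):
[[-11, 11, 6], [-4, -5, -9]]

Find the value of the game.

Column 2 is strictly dominated by 3 for the defender (it gives the attacker more in every row).
The remaining 2×2 game on (a, b) × (1, 3) has no saddle point. Let the attacker play a with probability p; indifference gives −11p − 4(1−p) = 6p − 9(1−p), so p = 5/22.
Similarly the defender's optimal q on 1 is 15/22, and the value is -11·(15/22) + (6)·(7/22) = -123/22.

-123/22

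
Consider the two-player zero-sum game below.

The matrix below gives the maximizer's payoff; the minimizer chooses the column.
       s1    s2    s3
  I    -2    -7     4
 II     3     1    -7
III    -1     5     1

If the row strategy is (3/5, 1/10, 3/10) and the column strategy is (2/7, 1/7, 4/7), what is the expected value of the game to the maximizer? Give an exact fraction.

Against (2/7, 1/7, 4/7), each row's expected payoff is I: 5/7; II: -3; III: 1.
Taking the (3/5, 1/10, 3/10)-weighted average: (3/5)·(5/7) + (1/10)·(-3) + (3/10)·(1) = 3/7.

3/7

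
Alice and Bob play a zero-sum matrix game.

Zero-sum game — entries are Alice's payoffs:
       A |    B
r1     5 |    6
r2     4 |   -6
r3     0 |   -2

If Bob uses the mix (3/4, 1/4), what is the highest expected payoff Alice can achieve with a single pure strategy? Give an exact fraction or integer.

21/4

r1: (5)·(3/4) + (6)·(1/4) = 21/4.
r2: (4)·(3/4) + (-6)·(1/4) = 3/2.
r3: (0)·(3/4) + (-2)·(1/4) = -1/2.
The best pure response is r1 with expected payoff 21/4.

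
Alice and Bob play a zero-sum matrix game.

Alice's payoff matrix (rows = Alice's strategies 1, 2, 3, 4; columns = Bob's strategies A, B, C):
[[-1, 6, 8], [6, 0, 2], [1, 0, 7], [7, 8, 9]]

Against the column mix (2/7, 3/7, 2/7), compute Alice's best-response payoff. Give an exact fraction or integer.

8

1: (-1)·(2/7) + (6)·(3/7) + (8)·(2/7) = 32/7.
2: (6)·(2/7) + (0)·(3/7) + (2)·(2/7) = 16/7.
3: (1)·(2/7) + (0)·(3/7) + (7)·(2/7) = 16/7.
4: (7)·(2/7) + (8)·(3/7) + (9)·(2/7) = 8.
The best pure response is 4 with expected payoff 8.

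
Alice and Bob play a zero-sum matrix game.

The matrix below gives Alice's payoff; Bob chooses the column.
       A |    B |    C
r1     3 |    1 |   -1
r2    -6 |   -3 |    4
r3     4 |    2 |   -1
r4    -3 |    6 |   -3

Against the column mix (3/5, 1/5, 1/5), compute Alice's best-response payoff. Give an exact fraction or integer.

r1: (3)·(3/5) + (1)·(1/5) + (-1)·(1/5) = 9/5.
r2: (-6)·(3/5) + (-3)·(1/5) + (4)·(1/5) = -17/5.
r3: (4)·(3/5) + (2)·(1/5) + (-1)·(1/5) = 13/5.
r4: (-3)·(3/5) + (6)·(1/5) + (-3)·(1/5) = -6/5.
The best pure response is r3 with expected payoff 13/5.

13/5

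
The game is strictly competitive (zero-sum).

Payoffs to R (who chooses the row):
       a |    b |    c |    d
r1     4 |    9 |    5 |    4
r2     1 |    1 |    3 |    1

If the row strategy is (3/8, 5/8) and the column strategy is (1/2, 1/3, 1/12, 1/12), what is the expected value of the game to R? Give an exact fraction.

Against (1/2, 1/3, 1/12, 1/12), each row's expected payoff is r1: 23/4; r2: 7/6.
Taking the (3/8, 5/8)-weighted average: (3/8)·(23/4) + (5/8)·(7/6) = 277/96.

277/96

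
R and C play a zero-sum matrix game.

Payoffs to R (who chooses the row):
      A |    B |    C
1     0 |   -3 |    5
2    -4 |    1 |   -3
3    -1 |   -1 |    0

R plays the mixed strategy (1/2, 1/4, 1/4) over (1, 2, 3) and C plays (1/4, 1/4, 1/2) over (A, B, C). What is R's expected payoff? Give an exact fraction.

3/16

Against (1/4, 1/4, 1/2), each row's expected payoff is 1: 7/4; 2: -9/4; 3: -1/2.
Taking the (1/2, 1/4, 1/4)-weighted average: (1/2)·(7/4) + (1/4)·(-9/4) + (1/4)·(-1/2) = 3/16.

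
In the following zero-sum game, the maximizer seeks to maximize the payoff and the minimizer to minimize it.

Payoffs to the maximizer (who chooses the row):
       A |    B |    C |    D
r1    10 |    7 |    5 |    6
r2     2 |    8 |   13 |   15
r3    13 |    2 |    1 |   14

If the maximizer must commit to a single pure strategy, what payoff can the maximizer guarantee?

The worst-case payoff for each row is r1: 5, r2: 2, r3: 1.
The best of these is 5.

5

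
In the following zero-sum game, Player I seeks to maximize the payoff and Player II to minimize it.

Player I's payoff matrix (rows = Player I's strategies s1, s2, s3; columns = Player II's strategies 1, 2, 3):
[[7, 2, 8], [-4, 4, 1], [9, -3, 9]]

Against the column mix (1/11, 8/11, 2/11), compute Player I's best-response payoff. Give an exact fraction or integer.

39/11

s1: (7)·(1/11) + (2)·(8/11) + (8)·(2/11) = 39/11.
s2: (-4)·(1/11) + (4)·(8/11) + (1)·(2/11) = 30/11.
s3: (9)·(1/11) + (-3)·(8/11) + (9)·(2/11) = 3/11.
The best pure response is s1 with expected payoff 39/11.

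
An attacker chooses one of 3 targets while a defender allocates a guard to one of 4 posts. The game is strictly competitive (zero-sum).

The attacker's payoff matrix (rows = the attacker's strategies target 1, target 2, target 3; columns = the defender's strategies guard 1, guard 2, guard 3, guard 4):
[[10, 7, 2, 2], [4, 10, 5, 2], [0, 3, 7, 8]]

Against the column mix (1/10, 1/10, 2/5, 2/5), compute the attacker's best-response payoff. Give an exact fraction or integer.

63/10

target 1: (10)·(1/10) + (7)·(1/10) + (2)·(2/5) + (2)·(2/5) = 33/10.
target 2: (4)·(1/10) + (10)·(1/10) + (5)·(2/5) + (2)·(2/5) = 21/5.
target 3: (0)·(1/10) + (3)·(1/10) + (7)·(2/5) + (8)·(2/5) = 63/10.
The best pure response is target 3 with expected payoff 63/10.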